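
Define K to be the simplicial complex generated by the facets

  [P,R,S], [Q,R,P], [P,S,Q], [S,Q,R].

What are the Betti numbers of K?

b_0 = 1, b_1 = 0, b_2 = 1.

Fix the vertex order P < Q < R < S and write every simplex with vertices in increasing order. Then dim K = 2 and the simplices of K are:

  0-simplices (4): P, Q, R, S
  1-simplices (6): PQ, PR, PS, QR, QS, RS
  2-simplices (4): PQR, PQS, PRS, QRS

giving chain groups C_0 ≅ Z^4, C_1 ≅ Z^6, C_2 ≅ Z^4.

Boundary ∂_1: C_1 → C_0 maps an edge to its endpoints' difference, ∂[p,q] = q − p. For instance
  ∂QR = R − Q.
The resulting 4×6 matrix has rank 3, and its Smith normal form has invariant factors (1,1,1).

Boundary ∂_2: C_2 → C_1 maps a triangle to the signed sum of its edges. For instance
  ∂QRS = RS − QS + QR,
  ∂PQS = QS − PS + PQ.
The resulting 6×4 matrix has rank 3, and its Smith normal form has invariant factors (1,1,1).

Reading off H_k = ker ∂_k / im ∂_{k+1}:

  H_0: rank C_0 − rank ∂_1 = 4 − 3 = 1, and the invariant factors of ∂_1 are all 1, so H_0 = Z.
  H_1: rank ker ∂_1 − rank ∂_2 = (6 − 3) − 3 = 0, and the invariant factors of ∂_2 are all 1, so H_1 = 0.
  H_2: rank ker ∂_2 − rank ∂_3 = (4 − 3) − 0 = 1, and there is no ∂_3, so H_2 = Z.

(K is a triangulation of the 2-sphere S^2.)

Hence the Betti numbers are b_0 = 1, b_1 = 0, b_2 = 1.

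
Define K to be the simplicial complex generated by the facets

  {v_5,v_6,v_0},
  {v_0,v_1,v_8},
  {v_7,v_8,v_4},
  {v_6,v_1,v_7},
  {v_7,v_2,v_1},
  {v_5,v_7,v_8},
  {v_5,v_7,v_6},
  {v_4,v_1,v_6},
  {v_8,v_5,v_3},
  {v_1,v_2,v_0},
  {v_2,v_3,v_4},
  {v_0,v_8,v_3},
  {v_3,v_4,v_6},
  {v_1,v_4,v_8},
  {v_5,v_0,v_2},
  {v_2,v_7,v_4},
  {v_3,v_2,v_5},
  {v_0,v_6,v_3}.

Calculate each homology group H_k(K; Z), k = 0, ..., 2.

Take the total order v_0 < v_1 < v_2 < v_3 < v_4 < v_5 < v_6 < v_7 < v_8 on the vertex set. Then K (dimension 2) consists of the simplices:

  0-simplices (9): [v_0], [v_1], [v_2], [v_3], [v_4], [v_5], [v_6], [v_7], [v_8]
  1-simplices (27): (27 of them)
  2-simplices (18): (18 of them)

so the chain groups are C_0 ≅ Z^9, C_1 ≅ Z^27, C_2 ≅ Z^18.

Boundary ∂_1: C_1 → C_0 maps an edge to its endpoints' difference, ∂[p,q] = q − p.
The 9×27 boundary matrix has rank 8 and Smith normal form diag(1,1,1,1,1,1,1,1).

∂_2: C_2 → C_1 maps a triangle to the signed sum of its edges. For instance
  ∂[v_1,v_4,v_8] = [v_4,v_8] − [v_1,v_8] + [v_1,v_4],
  ∂[v_4,v_7,v_8] = [v_7,v_8] − [v_4,v_8] + [v_4,v_7].
The 27×18 boundary matrix has rank 18 and Smith normal form diag(1,1,1,1,1,1,1,1,1,1,1,1,1,1,1,1,1,2).

Computing H_k = (kernel of ∂_k) / (image of ∂_{k+1}):

  H_0: rank C_0 − rank ∂_1 = 9 − 8 = 1, and the invariant factors of ∂_1 are all 1, so H_0 ≅ Z.
  H_1: rank ker ∂_1 − rank ∂_2 = (27 − 8) − 18 = 1, and ∂_2 has invariant factor 2 > 1, so H_1 ≅ Z ⊕ Z/2Z.
  H_2: rank ker ∂_2 − rank ∂_3 = (18 − 18) − 0 = 0, and there is no ∂_3, so H_2 ≅ 0.

H_0 = Z,  H_1 = Z ⊕ Z/2Z,  H_2 = 0.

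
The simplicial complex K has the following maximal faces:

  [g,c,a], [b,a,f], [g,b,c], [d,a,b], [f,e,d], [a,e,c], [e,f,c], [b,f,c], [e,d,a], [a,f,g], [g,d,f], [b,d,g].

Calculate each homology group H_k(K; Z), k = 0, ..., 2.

Fix the vertex order a < b < c < d < e < f < g and write every simplex with vertices in increasing order. Then dim K = 2 and the simplices of K are:

  0-simplices (7): a, b, c, d, e, f, g
  1-simplices (18): ab, ac, ad, ae, af, ag, bc, bd, bf, bg, ce, cf, cg, de, df, dg, ef, fg
  2-simplices (12): abd, abf, ace, acg, ade, afg, bcf, bcg, bdg, cef, def, dfg

giving chain groups C_0 ≅ Z^7, C_1 ≅ Z^18, C_2 ≅ Z^12.

∂_1: C_1 → C_0 is given by ∂[p,q] = [q] − [p].
The resulting 7×18 matrix has rank 6, and its Smith normal form has invariant factors (1,1,1,1,1,1).

Boundary ∂_2: C_2 → C_1 maps a triangle to the signed sum of its edges. For instance
  ∂abf = bf − af + ab,
  ∂ace = ce − ae + ac.
As a 18×12 matrix over Z this has rank 12, with invariant factors (1,1,1,1,1,1,1,1,1,1,1,2).

Now H_k = ker ∂_k / im ∂_{k+1}, so:

  H_0: rank C_0 − rank ∂_1 = 7 − 6 = 1, and the invariant factors of ∂_1 are all 1, so H_0 = Z.
  H_1: rank ker ∂_1 − rank ∂_2 = (18 − 6) − 12 = 0, and ∂_2 has invariant factor 2 > 1, so H_1 = Z/2.
  H_2: rank ker ∂_2 − rank ∂_3 = (12 − 12) − 0 = 0, and there is no ∂_3, so H_2 = 0.

H_0 ≅ Z,  H_1 ≅ Z/2,  H_2 = 0.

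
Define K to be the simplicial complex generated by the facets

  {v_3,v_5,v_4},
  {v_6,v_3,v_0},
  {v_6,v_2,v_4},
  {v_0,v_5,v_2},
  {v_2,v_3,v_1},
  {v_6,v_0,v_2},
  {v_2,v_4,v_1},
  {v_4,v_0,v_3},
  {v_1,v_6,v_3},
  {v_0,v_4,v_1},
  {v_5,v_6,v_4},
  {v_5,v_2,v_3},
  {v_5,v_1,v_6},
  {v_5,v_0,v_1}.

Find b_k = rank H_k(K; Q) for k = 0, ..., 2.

Order the vertices as v_0 < v_1 < v_2 < v_3 < v_4 < v_5 < v_6. Listing each simplex with vertices in this order, K has dimension 2 with simplices:

  0-simplices (7): [v_0], [v_1], [v_2], [v_3], [v_4], [v_5], [v_6]
  1-simplices (21): (21 of them)
  2-simplices (14): (14 of them)

so the chain groups are C_0 ≅ Z^7, C_1 ≅ Z^21, C_2 ≅ Z^14.

The boundary map ∂_1: C_1 → C_0 is given by ∂[p,q] = [q] − [p]. For instance
  ∂[v_0,v_1] = [v_1] − [v_0].
This gives a 7×21 integer matrix of rank 6; reducing to Smith normal form yields diagonal entries (1,1,1,1,1,1).

The boundary map ∂_2: C_2 → C_1 acts by ∂[p,q,r] = [q,r] − [p,r] + [p,q]. For instance
  ∂[v_2,v_4,v_6] = [v_4,v_6] − [v_2,v_6] + [v_2,v_4],
  ∂[v_1,v_2,v_3] = [v_2,v_3] − [v_1,v_3] + [v_1,v_2].
The 21×14 boundary matrix has rank 13 and Smith normal form diag(1,1,1,1,1,1,1,1,1,1,1,1,1).

Reading off H_k = ker ∂_k / im ∂_{k+1}:

  H_0: rank C_0 − rank ∂_1 = 7 − 6 = 1, and the invariant factors of ∂_1 are all 1, so H_0 ≅ Z.
  H_1: rank ker ∂_1 − rank ∂_2 = (21 − 6) − 13 = 2, and the invariant factors of ∂_2 are all 1, so H_1 ≅ Z^2.
  H_2: rank ker ∂_2 − rank ∂_3 = (14 − 13) − 0 = 1, and there is no ∂_3, so H_2 ≅ Z.

(K is a triangulation of the torus T^2.)

Hence the Betti numbers are b_0 = 1, b_1 = 2, b_2 = 1.

b_0 = 1, b_1 = 2, b_2 = 1.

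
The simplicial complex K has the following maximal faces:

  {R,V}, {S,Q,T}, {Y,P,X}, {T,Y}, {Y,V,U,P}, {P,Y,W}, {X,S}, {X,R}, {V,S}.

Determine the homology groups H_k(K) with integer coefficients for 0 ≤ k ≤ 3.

We work with the vertex ordering P < Q < R < S < T < U < V < W < X < Y. The simplices of K, each written with vertices in increasing order, are:

  0-simplices (10): P, Q, R, S, T, U, V, W, X, Y
  1-simplices (18): PU, PV, PW, PX, PY, QS, QT, RV, RX, ST, SV, SX, TY, UV, UY, VY, WY, XY
  2-simplices (7): PUV, PUY, PVY, PWY, PXY, QST, UVY
  3-simplices (1): PUVY

so the chain groups are C_0 ≅ Z^10, C_1 ≅ Z^18, C_2 ≅ Z^7, C_3 ≅ Z^1.

The boundary map ∂_1: C_1 → C_0 maps an edge to its endpoints' difference, ∂[p,q] = q − p. For instance
  ∂SX = X − S.
The resulting 10×18 matrix has rank 9, and its Smith normal form has invariant factors (1,1,1,1,1,1,1,1,1).

The boundary map ∂_2: C_2 → C_1 acts by ∂[p,q,r] = [q,r] − [p,r] + [p,q]. For instance
  ∂PXY = XY − PY + PX,
  ∂PUY = UY − PY + PU.
The resulting 18×7 matrix has rank 6, and its Smith normal form has invariant factors (1,1,1,1,1,1).

∂_3: C_3 → C_2 sends each 3-simplex σ to the alternating sum Σ_i (−1)^i (σ with its i-th vertex removed). For instance
  ∂PUVY = UVY − PVY + PUY − PUV.
The resulting 7×1 matrix has rank 1, and its Smith normal form has invariant factors (1).

Reading off H_k = ker ∂_k / im ∂_{k+1}:

  H_0: rank C_0 − rank ∂_1 = 10 − 9 = 1, and the invariant factors of ∂_1 are all 1, so H_0 = Z.
  H_1: rank ker ∂_1 − rank ∂_2 = (18 − 9) − 6 = 3, and the invariant factors of ∂_2 are all 1, so H_1 = Z^3.
  H_2: rank ker ∂_2 − rank ∂_3 = (7 − 6) − 1 = 0, and the invariant factors of ∂_3 are all 1, so H_2 = 0.
  H_3: rank ker ∂_3 − rank ∂_4 = (1 − 1) − 0 = 0, and there is no ∂_4, so H_3 = 0.

H_0 = Z,  H_1 = Z^3,  H_2 = 0,  H_3 = 0.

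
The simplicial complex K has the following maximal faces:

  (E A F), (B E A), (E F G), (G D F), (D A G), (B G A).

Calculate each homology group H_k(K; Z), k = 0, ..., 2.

H_0 ≅ Z,  H_1 ≅ Z,  H_2 = 0.

K has 6 vertices, 12 edges, 6 triangles.
rank ∂_0 = 0, rank ∂_1 = 5 ⇒ b_0 = 6 − 0 − 5 = 1; all invariant factors of ∂_1 are 1 so no torsion. So H_0 = Z.
rank ∂_1 = 5, rank ∂_2 = 6 ⇒ b_1 = 12 − 5 − 6 = 1; all invariant factors of ∂_2 are 1 so no torsion. So H_1 = Z.
rank ∂_2 = 6, rank ∂_3 = 0 ⇒ b_2 = 6 − 6 − 0 = 0. So H_2 = 0.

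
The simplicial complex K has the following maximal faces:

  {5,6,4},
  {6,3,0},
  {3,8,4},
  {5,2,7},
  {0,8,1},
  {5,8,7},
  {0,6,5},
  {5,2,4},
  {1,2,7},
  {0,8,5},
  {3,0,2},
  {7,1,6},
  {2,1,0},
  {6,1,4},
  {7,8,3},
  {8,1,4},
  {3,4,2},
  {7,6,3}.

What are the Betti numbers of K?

b_0 = 1, b_1 = 2, b_2 = 1.

Take the total order 0 < 1 < 2 < 3 < 4 < 5 < 6 < 7 < 8 on the vertex set. Then K (dimension 2) consists of the simplices:

  0-simplices (9): [0], [1], [2], [3], [4], [5], [6], [7], [8]
  1-simplices (27): (27 of them)
  2-simplices (18): [0,1,2], [0,1,8], [0,2,3], [0,3,6], [0,5,6], [0,5,8], [1,2,7], [1,4,6], [1,4,8], [1,6,7], [2,3,4], [2,4,5], [2,5,7], [3,4,8], [3,6,7], [3,7,8], [4,5,6], [5,7,8]

Hence C_0 ≅ Z^9, C_1 ≅ Z^27, C_2 ≅ Z^18.

Boundary ∂_1: C_1 → C_0 sends each edge [p,q] (with p < q) to q − p.
As a 9×27 matrix over Z this has rank 8, with invariant factors (1,1,1,1,1,1,1,1).

Boundary ∂_2: C_2 → C_1 maps a triangle to the signed sum of its edges. For instance
  ∂[1,4,8] = [4,8] − [1,8] + [1,4],
  ∂[2,4,5] = [4,5] − [2,5] + [2,4].
This gives a 27×18 integer matrix of rank 17; reducing to Smith normal form yields diagonal entries (1,1,1,1,1,1,1,1,1,1,1,1,1,1,1,1,1).

From H_k ≅ ker(∂_k) / im(∂_{k+1}) we obtain:

  H_0: rank C_0 − rank ∂_1 = 9 − 8 = 1, and the invariant factors of ∂_1 are all 1, so H_0 = Z.
  H_1: rank ker ∂_1 − rank ∂_2 = (27 − 8) − 17 = 2, and the invariant factors of ∂_2 are all 1, so H_1 = Z^2.
  H_2: rank ker ∂_2 − rank ∂_3 = (18 − 17) − 0 = 1, and there is no ∂_3, so H_2 = Z.

Hence the Betti numbers are b_0 = 1, b_1 = 2, b_2 = 1.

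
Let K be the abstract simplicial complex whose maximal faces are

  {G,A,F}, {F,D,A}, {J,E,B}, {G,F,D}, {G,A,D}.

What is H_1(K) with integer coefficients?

K has 7 vertices, 9 edges, 5 triangles.
rank ∂_1 = 5, rank ∂_2 = 4 ⇒ b_1 = 9 − 5 − 4 = 0; all invariant factors of ∂_2 are 1 so no torsion. So H_1 ≅ 0.

H_1 = 0.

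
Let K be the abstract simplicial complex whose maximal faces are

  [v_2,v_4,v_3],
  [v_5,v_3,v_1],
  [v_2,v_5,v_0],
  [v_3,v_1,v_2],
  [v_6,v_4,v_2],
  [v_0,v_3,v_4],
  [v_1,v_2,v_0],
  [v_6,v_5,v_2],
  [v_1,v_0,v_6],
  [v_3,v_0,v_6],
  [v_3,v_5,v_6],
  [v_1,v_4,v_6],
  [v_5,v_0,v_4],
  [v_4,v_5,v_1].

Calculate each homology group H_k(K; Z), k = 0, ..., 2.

H_0 = Z,  H_1 = Z^2,  H_2 = Z.

We work with the vertex ordering v_0 < v_1 < v_2 < v_3 < v_4 < v_5 < v_6. The simplices of K, each written with vertices in increasing order, are:

  0-simplices (7): [v_0], [v_1], [v_2], [v_3], [v_4], [v_5], [v_6]
  1-simplices (21): (21 of them)
  2-simplices (14): (14 of them)

giving chain groups C_0 ≅ Z^7, C_1 ≅ Z^21, C_2 ≅ Z^14.

The boundary map ∂_1: C_1 → C_0 maps an edge to its endpoints' difference, ∂[p,q] = q − p. For instance
  ∂[v_0,v_6] = [v_6] − [v_0].
The 7×21 boundary matrix has rank 6 and Smith normal form diag(1,1,1,1,1,1).

Boundary ∂_2: C_2 → C_1 maps a triangle to the signed sum of its edges. For instance
  ∂[v_0,v_1,v_6] = [v_1,v_6] − [v_0,v_6] + [v_0,v_1],
  ∂[v_0,v_4,v_5] = [v_4,v_5] − [v_0,v_5] + [v_0,v_4].
This gives a 21×14 integer matrix of rank 13; reducing to Smith normal form yields diagonal entries (1,1,1,1,1,1,1,1,1,1,1,1,1).

From H_k ≅ ker(∂_k) / im(∂_{k+1}) we obtain:

  H_0: rank C_0 − rank ∂_1 = 7 − 6 = 1, and the invariant factors of ∂_1 are all 1, so H_0 = Z.
  H_1: rank ker ∂_1 − rank ∂_2 = (21 − 6) − 13 = 2, and the invariant factors of ∂_2 are all 1, so H_1 = Z^2.
  H_2: rank ker ∂_2 − rank ∂_3 = (14 − 13) − 0 = 1, and there is no ∂_3, so H_2 = Z.

As a check, the Euler characteristic is 7 − 21 + 14 = 0, which agrees with 1 − 2 + 1 = 0.
(K is a triangulation of the torus T^2.)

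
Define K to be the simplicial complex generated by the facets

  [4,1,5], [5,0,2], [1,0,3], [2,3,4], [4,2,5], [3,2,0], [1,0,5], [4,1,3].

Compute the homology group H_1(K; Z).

Fix the vertex order 0 < 1 < 2 < 3 < 4 < 5 and write every simplex with vertices in increasing order. Then dim K = 2 and the simplices of K are:

  0-simplices (6): [0], [1], [2], [3], [4], [5]
  1-simplices (12): [0,1], [0,2], [0,3], [0,5], [1,3], [1,4], [1,5], [2,3], [2,4], [2,5], [3,4], [4,5]
  2-simplices (8): [0,1,3], [0,1,5], [0,2,3], [0,2,5], [1,3,4], [1,4,5], [2,3,4], [2,4,5]

Hence C_0 ≅ Z^6, C_1 ≅ Z^12, C_2 ≅ Z^8.

The boundary map ∂_1: C_1 → C_0 is given by ∂[p,q] = [q] − [p]. For instance
  ∂[0,2] = [2] − [0].
As a 6×12 matrix over Z this has rank 5, with invariant factors (1,1,1,1,1).

∂_2: C_2 → C_1 sends each 2-simplex [p,q,r] to [q,r] − [p,r] + [p,q]. For instance
  ∂[1,3,4] = [3,4] − [1,4] + [1,3],
  ∂[1,4,5] = [4,5] − [1,5] + [1,4].
This gives a 12×8 integer matrix of rank 7; reducing to Smith normal form yields diagonal entries (1,1,1,1,1,1,1).

Computing H_k = (kernel of ∂_k) / (image of ∂_{k+1}):

  H_1: rank ker ∂_1 − rank ∂_2 = (12 − 5) − 7 = 0, and the invariant factors of ∂_2 are all 1, so H_1 ≅ 0.

(K is a triangulation of the 2-sphere S^2.)

H_1 = 0.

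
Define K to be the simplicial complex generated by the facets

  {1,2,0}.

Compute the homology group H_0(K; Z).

Take the total order 0 < 1 < 2 on the vertex set. Then K (dimension 2) consists of the simplices:

  0-simplices (3): [0], [1], [2]
  1-simplices (3): [0,1], [0,2], [1,2]
  2-simplices (1): [0,1,2]

so the chain groups are C_0 ≅ Z^3, C_1 ≅ Z^3, C_2 ≅ Z^1.

Boundary ∂_1: C_1 → C_0 sends each edge [p,q] (with p < q) to q − p. For instance
  ∂[0,2] = [2] − [0].
The resulting 3×3 matrix has rank 2, and its Smith normal form has invariant factors (1,1).

Boundary ∂_2: C_2 → C_1 maps a triangle to the signed sum of its edges. For instance
  ∂[0,1,2] = [1,2] − [0,2] + [0,1].
The 3×1 boundary matrix has rank 1 and Smith normal form diag(1).

From H_k ≅ ker(∂_k) / im(∂_{k+1}) we obtain:

  H_0: rank C_0 − rank ∂_1 = 3 − 2 = 1, and the invariant factors of ∂_1 are all 1, so H_0 = Z.

H_0 = Z.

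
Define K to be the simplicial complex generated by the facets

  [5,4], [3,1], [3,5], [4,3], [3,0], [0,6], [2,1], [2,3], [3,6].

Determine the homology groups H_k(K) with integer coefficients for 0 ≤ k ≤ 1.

We work with the vertex ordering 0 < 1 < 2 < 3 < 4 < 5 < 6. The simplices of K, each written with vertices in increasing order, are:

  0-simplices (7): [0], [1], [2], [3], [4], [5], [6]
  1-simplices (9): [0,3], [0,6], [1,2], [1,3], [2,3], [3,4], [3,5], [3,6], [4,5]

so the chain groups are C_0 ≅ Z^7, C_1 ≅ Z^9.

Boundary ∂_1: C_1 → C_0 sends each edge [p,q] (with p < q) to q − p. For instance
  ∂[0,6] = [6] − [0].
This gives a 7×9 integer matrix of rank 6; reducing to Smith normal form yields diagonal entries (1,1,1,1,1,1).

From H_k ≅ ker(∂_k) / im(∂_{k+1}) we obtain:

  H_0: rank C_0 − rank ∂_1 = 7 − 6 = 1, and the invariant factors of ∂_1 are all 1, so H_0 = Z.
  H_1: rank ker ∂_1 − rank ∂_2 = (9 − 6) − 0 = 3, and there is no ∂_2, so H_1 = Z^3.

As a check, the Euler characteristic is 7 − 9 = -2, which agrees with 1 − 3 = -2.

H_0 ≅ Z,  H_1 ≅ Z^3.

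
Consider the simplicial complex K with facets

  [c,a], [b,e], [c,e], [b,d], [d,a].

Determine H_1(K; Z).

H_1 ≅ Z.

K has 5 vertices, 5 edges.
rank ∂_1 = 4, rank ∂_2 = 0 ⇒ b_1 = 5 − 4 − 0 = 1. So H_1 ≅ Z.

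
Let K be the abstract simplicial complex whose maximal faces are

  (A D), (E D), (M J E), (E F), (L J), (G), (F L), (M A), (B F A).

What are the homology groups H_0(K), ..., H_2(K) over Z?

Order the vertices as A < B < D < E < F < G < J < L < M. Listing each simplex with vertices in this order, K has dimension 2 with simplices:

  0-simplices (9): A, B, D, E, F, G, J, L, M
  1-simplices (12): AB, AD, AF, AM, BF, DE, EF, EJ, EM, FL, JL, JM
  2-simplices (2): ABF, EJM

giving chain groups C_0 ≅ Z^9, C_1 ≅ Z^12, C_2 ≅ Z^2.

Boundary ∂_1: C_1 → C_0 sends each edge [p,q] (with p < q) to q − p. For instance
  ∂JM = M − J.
The resulting 9×12 matrix has rank 7, and its Smith normal form has invariant factors (1,1,1,1,1,1,1).

Boundary ∂_2: C_2 → C_1 sends each 2-simplex [p,q,r] to [q,r] − [p,r] + [p,q]. For instance
  ∂EJM = JM − EM + EJ,
  ∂ABF = BF − AF + AB.
As a 12×2 matrix over Z this has rank 2, with invariant factors (1,1).

From H_k ≅ ker(∂_k) / im(∂_{k+1}) we obtain:

  H_0: rank C_0 − rank ∂_1 = 9 − 7 = 2, and the invariant factors of ∂_1 are all 1, so H_0 = Z^2.
  H_1: rank ker ∂_1 − rank ∂_2 = (12 − 7) − 2 = 3, and the invariant factors of ∂_2 are all 1, so H_1 = Z^3.
  H_2: rank ker ∂_2 − rank ∂_3 = (2 − 2) − 0 = 0, and there is no ∂_3, so H_2 = 0.

As a check, the Euler characteristic is 9 − 12 + 2 = -1, which agrees with 2 − 3 + 0 = -1.

H_0 ≅ Z^2,  H_1 ≅ Z^3,  H_2 = 0.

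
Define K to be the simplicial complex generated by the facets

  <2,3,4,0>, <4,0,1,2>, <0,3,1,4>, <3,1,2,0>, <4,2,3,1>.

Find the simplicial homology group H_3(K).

H_3 = Z.

K has 5 vertices, 10 edges, 10 triangles, 5 3-simplices.
rank ∂_3 = 4, rank ∂_4 = 0 ⇒ b_3 = 5 − 4 − 0 = 1. So H_3 ≅ Z.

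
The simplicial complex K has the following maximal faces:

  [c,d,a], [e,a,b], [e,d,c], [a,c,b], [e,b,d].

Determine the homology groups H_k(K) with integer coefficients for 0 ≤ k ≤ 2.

H_0 = Z,  H_1 = Z,  H_2 = 0.

Fix the vertex order a < b < c < d < e and write every simplex with vertices in increasing order. Then dim K = 2 and the simplices of K are:

  0-simplices (5): a, b, c, d, e
  1-simplices (10): ab, ac, ad, ae, bc, bd, be, cd, ce, de
  2-simplices (5): abc, abe, acd, bde, cde

Hence C_0 ≅ Z^5, C_1 ≅ Z^10, C_2 ≅ Z^5.

∂_1: C_1 → C_0 is given by ∂[p,q] = [q] − [p]. For instance
  ∂ae = e − a.
As a 5×10 matrix over Z this has rank 4, with invariant factors (1,1,1,1).

Boundary ∂_2: C_2 → C_1 sends each 2-simplex [p,q,r] to [q,r] − [p,r] + [p,q]. For instance
  ∂acd = cd − ad + ac,
  ∂abc = bc − ac + ab.
As a 10×5 matrix over Z this has rank 5, with invariant factors (1,1,1,1,1).

From H_k ≅ ker(∂_k) / im(∂_{k+1}) we obtain:

  H_0: rank C_0 − rank ∂_1 = 5 − 4 = 1, and the invariant factors of ∂_1 are all 1, so H_0 ≅ Z.
  H_1: rank ker ∂_1 − rank ∂_2 = (10 − 4) − 5 = 1, and the invariant factors of ∂_2 are all 1, so H_1 ≅ Z.
  H_2: rank ker ∂_2 − rank ∂_3 = (5 − 5) − 0 = 0, and there is no ∂_3, so H_2 ≅ 0.

As a check, the Euler characteristic is 5 − 10 + 5 = 0, which agrees with 1 − 1 + 0 = 0.
(K is a triangulation of the Möbius band.)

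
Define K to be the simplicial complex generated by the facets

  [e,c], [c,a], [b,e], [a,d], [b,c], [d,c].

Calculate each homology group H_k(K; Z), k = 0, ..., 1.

Take the total order a < b < c < d < e on the vertex set. Then K (dimension 1) consists of the simplices:

  0-simplices (5): a, b, c, d, e
  1-simplices (6): ac, ad, bc, be, cd, ce

so the chain groups are C_0 ≅ Z^5, C_1 ≅ Z^6.

The boundary map ∂_1: C_1 → C_0 sends each edge [p,q] (with p < q) to q − p.
As a 5×6 matrix over Z this has rank 4, with invariant factors (1,1,1,1).

Now H_k = ker ∂_k / im ∂_{k+1}, so:

  H_0: rank C_0 − rank ∂_1 = 5 − 4 = 1, and the invariant factors of ∂_1 are all 1, so H_0 ≅ Z.
  H_1: rank ker ∂_1 − rank ∂_2 = (6 − 4) − 0 = 2, and there is no ∂_2, so H_1 ≅ Z^2.

As a check, the Euler characteristic is 5 − 6 = -1, which agrees with 1 − 2 = -1.
(K is a triangulation of a wedge of 2 circles.)

H_0 = Z,  H_1 = Z^2.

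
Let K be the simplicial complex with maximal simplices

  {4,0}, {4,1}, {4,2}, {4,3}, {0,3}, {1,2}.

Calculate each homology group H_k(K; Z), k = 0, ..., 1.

H_0 = Z,  H_1 = Z^2.

Order the vertices as 0 < 1 < 2 < 3 < 4. Listing each simplex with vertices in this order, K has dimension 1 with simplices:

  0-simplices (5): [0], [1], [2], [3], [4]
  1-simplices (6): [0,3], [0,4], [1,2], [1,4], [2,4], [3,4]

so the chain groups are C_0 ≅ Z^5, C_1 ≅ Z^6.

The boundary map ∂_1: C_1 → C_0 maps an edge to its endpoints' difference, ∂[p,q] = q − p. For instance
  ∂[2,4] = [4] − [2].
As a 5×6 matrix over Z this has rank 4, with invariant factors (1,1,1,1).

Reading off H_k = ker ∂_k / im ∂_{k+1}:

  H_0: rank C_0 − rank ∂_1 = 5 − 4 = 1, and the invariant factors of ∂_1 are all 1, so H_0 ≅ Z.
  H_1: rank ker ∂_1 − rank ∂_2 = (6 − 4) − 0 = 2, and there is no ∂_2, so H_1 ≅ Z^2.

As a check, the Euler characteristic is 5 − 6 = -1, which agrees with 1 − 2 = -1.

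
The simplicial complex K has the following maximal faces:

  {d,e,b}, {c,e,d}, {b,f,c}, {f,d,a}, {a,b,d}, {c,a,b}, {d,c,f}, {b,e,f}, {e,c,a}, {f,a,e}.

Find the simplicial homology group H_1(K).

H_1 = Z/2.

Order the vertices as a < b < c < d < e < f. Listing each simplex with vertices in this order, K has dimension 2 with simplices:

  0-simplices (6): a, b, c, d, e, f
  1-simplices (15): ab, ac, ad, ae, af, bc, bd, be, bf, cd, ce, cf, de, df, ef
  2-simplices (10): abc, abd, ace, adf, aef, bcf, bde, bef, cde, cdf

so the chain groups are C_0 ≅ Z^6, C_1 ≅ Z^15, C_2 ≅ Z^10.

Boundary ∂_1: C_1 → C_0 maps an edge to its endpoints' difference, ∂[p,q] = q − p. For instance
  ∂ae = e − a.
The resulting 6×15 matrix has rank 5, and its Smith normal form has invariant factors (1,1,1,1,1).

The boundary map ∂_2: C_2 → C_1 sends each 2-simplex [p,q,r] to [q,r] − [p,r] + [p,q]. For instance
  ∂ace = ce − ae + ac,
  ∂aef = ef − af + ae.
As a 15×10 matrix over Z this has rank 10, with invariant factors (1,1,1,1,1,1,1,1,1,2).

Computing H_k = (kernel of ∂_k) / (image of ∂_{k+1}):

  H_1: rank ker ∂_1 − rank ∂_2 = (15 − 5) − 10 = 0, and ∂_2 has invariant factor 2 > 1, so H_1 = Z/2.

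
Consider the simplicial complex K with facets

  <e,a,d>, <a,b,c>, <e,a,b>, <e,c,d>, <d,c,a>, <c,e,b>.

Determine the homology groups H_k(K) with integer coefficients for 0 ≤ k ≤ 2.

H_0 ≅ Z,  H_1 = 0,  H_2 ≅ Z.

Take the total order a < b < c < d < e on the vertex set. Then K (dimension 2) consists of the simplices:

  0-simplices (5): a, b, c, d, e
  1-simplices (9): ab, ac, ad, ae, bc, be, cd, ce, de
  2-simplices (6): abc, abe, acd, ade, bce, cde

so the chain groups are C_0 ≅ Z^5, C_1 ≅ Z^9, C_2 ≅ Z^6.

Boundary ∂_1: C_1 → C_0 maps an edge to its endpoints' difference, ∂[p,q] = q − p.
This gives a 5×9 integer matrix of rank 4; reducing to Smith normal form yields diagonal entries (1,1,1,1).

The boundary map ∂_2: C_2 → C_1 sends each 2-simplex [p,q,r] to [q,r] − [p,r] + [p,q]. For instance
  ∂cde = de − ce + cd,
  ∂ade = de − ae + ad.
As a 9×6 matrix over Z this has rank 5, with invariant factors (1,1,1,1,1).

Computing H_k = (kernel of ∂_k) / (image of ∂_{k+1}):

  H_0: rank C_0 − rank ∂_1 = 5 − 4 = 1, and the invariant factors of ∂_1 are all 1, so H_0 ≅ Z.
  H_1: rank ker ∂_1 − rank ∂_2 = (9 − 4) − 5 = 0, and the invariant factors of ∂_2 are all 1, so H_1 ≅ 0.
  H_2: rank ker ∂_2 − rank ∂_3 = (6 − 5) − 0 = 1, and there is no ∂_3, so H_2 ≅ Z.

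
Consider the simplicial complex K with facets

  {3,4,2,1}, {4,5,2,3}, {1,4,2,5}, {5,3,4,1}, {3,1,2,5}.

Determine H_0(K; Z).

Fix the vertex order 1 < 2 < 3 < 4 < 5 and write every simplex with vertices in increasing order. Then dim K = 3 and the simplices of K are:

  0-simplices (5): [1], [2], [3], [4], [5]
  1-simplices (10): [1,2], [1,3], [1,4], [1,5], [2,3], [2,4], [2,5], [3,4], [3,5], [4,5]
  2-simplices (10): [1,2,3], [1,2,4], [1,2,5], [1,3,4], [1,3,5], [1,4,5], [2,3,4], [2,3,5], [2,4,5], [3,4,5]
  3-simplices (5): [1,2,3,4], [1,2,3,5], [1,2,4,5], [1,3,4,5], [2,3,4,5]

Hence C_0 ≅ Z^5, C_1 ≅ Z^10, C_2 ≅ Z^10, C_3 ≅ Z^5.

∂_1: C_1 → C_0 maps an edge to its endpoints' difference, ∂[p,q] = q − p.
The 5×10 boundary matrix has rank 4 and Smith normal form diag(1,1,1,1).

Boundary ∂_2: C_2 → C_1 sends each 2-simplex [p,q,r] to [q,r] − [p,r] + [p,q]. For instance
  ∂[1,2,5] = [2,5] − [1,5] + [1,2],
  ∂[2,4,5] = [4,5] − [2,5] + [2,4].
The resulting 10×10 matrix has rank 6, and its Smith normal form has invariant factors (1,1,1,1,1,1).

Boundary ∂_3: C_3 → C_2 sends each 3-simplex σ to the alternating sum Σ_i (−1)^i (σ with its i-th vertex removed). For instance
  ∂[1,2,4,5] = [2,4,5] − [1,4,5] + [1,2,5] − [1,2,4],
  ∂[1,2,3,4] = [2,3,4] − [1,3,4] + [1,2,4] − [1,2,3].
The 10×5 boundary matrix has rank 4 and Smith normal form diag(1,1,1,1).

Computing H_k = (kernel of ∂_k) / (image of ∂_{k+1}):

  H_0: rank C_0 − rank ∂_1 = 5 − 4 = 1, and the invariant factors of ∂_1 are all 1, so H_0 ≅ Z.

H_0 ≅ Z.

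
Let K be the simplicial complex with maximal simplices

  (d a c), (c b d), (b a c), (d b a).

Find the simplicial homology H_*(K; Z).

Take the total order a < b < c < d on the vertex set. Then K (dimension 2) consists of the simplices:

  0-simplices (4): a, b, c, d
  1-simplices (6): ab, ac, ad, bc, bd, cd
  2-simplices (4): abc, abd, acd, bcd

Hence C_0 ≅ Z^4, C_1 ≅ Z^6, C_2 ≅ Z^4.

The boundary map ∂_1: C_1 → C_0 is given by ∂[p,q] = [q] − [p]. For instance
  ∂ab = b − a.
The resulting 4×6 matrix has rank 3, and its Smith normal form has invariant factors (1,1,1).

∂_2: C_2 → C_1 sends each 2-simplex [p,q,r] to [q,r] − [p,r] + [p,q]. For instance
  ∂acd = cd − ad + ac,
  ∂abc = bc − ac + ab.
This gives a 6×4 integer matrix of rank 3; reducing to Smith normal form yields diagonal entries (1,1,1).

From H_k ≅ ker(∂_k) / im(∂_{k+1}) we obtain:

  H_0: rank C_0 − rank ∂_1 = 4 − 3 = 1, and the invariant factors of ∂_1 are all 1, so H_0 = Z.
  H_1: rank ker ∂_1 − rank ∂_2 = (6 − 3) − 3 = 0, and the invariant factors of ∂_2 are all 1, so H_1 = 0.
  H_2: rank ker ∂_2 − rank ∂_3 = (4 − 3) − 0 = 1, and there is no ∂_3, so H_2 = Z.

As a check, the Euler characteristic is 4 − 6 + 4 = 2, which agrees with 1 − 0 + 1 = 2.

H_0 = Z,  H_1 = 0,  H_2 = Z.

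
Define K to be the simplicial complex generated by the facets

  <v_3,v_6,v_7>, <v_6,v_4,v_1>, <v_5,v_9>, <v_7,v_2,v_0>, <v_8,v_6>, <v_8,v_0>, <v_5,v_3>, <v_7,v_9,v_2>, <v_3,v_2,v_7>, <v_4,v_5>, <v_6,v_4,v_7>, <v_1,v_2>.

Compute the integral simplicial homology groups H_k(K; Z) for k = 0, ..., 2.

H_0 = Z,  H_1 = Z^4,  H_2 = 0.

K has 10 vertices, 19 edges, 6 triangles.
rank ∂_0 = 0, rank ∂_1 = 9 ⇒ b_0 = 10 − 0 − 9 = 1; all invariant factors of ∂_1 are 1 so no torsion. So H_0 = Z.
rank ∂_1 = 9, rank ∂_2 = 6 ⇒ b_1 = 19 − 9 − 6 = 4; all invariant factors of ∂_2 are 1 so no torsion. So H_1 = Z^4.
rank ∂_2 = 6, rank ∂_3 = 0 ⇒ b_2 = 6 − 6 − 0 = 0. So H_2 = 0.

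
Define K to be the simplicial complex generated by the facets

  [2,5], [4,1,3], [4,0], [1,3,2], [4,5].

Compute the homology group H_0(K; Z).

Order the vertices as 0 < 1 < 2 < 3 < 4 < 5. Listing each simplex with vertices in this order, K has dimension 2 with simplices:

  0-simplices (6): [0], [1], [2], [3], [4], [5]
  1-simplices (8): [0,4], [1,2], [1,3], [1,4], [2,3], [2,5], [3,4], [4,5]
  2-simplices (2): [1,2,3], [1,3,4]

giving chain groups C_0 ≅ Z^6, C_1 ≅ Z^8, C_2 ≅ Z^2.

Boundary ∂_1: C_1 → C_0 maps an edge to its endpoints' difference, ∂[p,q] = q − p.
The 6×8 boundary matrix has rank 5 and Smith normal form diag(1,1,1,1,1).

The boundary map ∂_2: C_2 → C_1 sends each 2-simplex [p,q,r] to [q,r] − [p,r] + [p,q]. For instance
  ∂[1,3,4] = [3,4] − [1,4] + [1,3],
  ∂[1,2,3] = [2,3] − [1,3] + [1,2].
This gives a 8×2 integer matrix of rank 2; reducing to Smith normal form yields diagonal entries (1,1).

From H_k ≅ ker(∂_k) / im(∂_{k+1}) we obtain:

  H_0: rank C_0 − rank ∂_1 = 6 − 5 = 1, and the invariant factors of ∂_1 are all 1, so H_0 = Z.

H_0 = Z.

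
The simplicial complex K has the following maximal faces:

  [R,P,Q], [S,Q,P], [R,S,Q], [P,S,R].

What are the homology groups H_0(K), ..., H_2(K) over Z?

Fix the vertex order P < Q < R < S and write every simplex with vertices in increasing order. Then dim K = 2 and the simplices of K are:

  0-simplices (4): P, Q, R, S
  1-simplices (6): PQ, PR, PS, QR, QS, RS
  2-simplices (4): PQR, PQS, PRS, QRS

so the chain groups are C_0 ≅ Z^4, C_1 ≅ Z^6, C_2 ≅ Z^4.

The boundary map ∂_1: C_1 → C_0 sends each edge [p,q] (with p < q) to q − p. For instance
  ∂PQ = Q − P.
The 4×6 boundary matrix has rank 3 and Smith normal form diag(1,1,1).

The boundary map ∂_2: C_2 → C_1 sends each 2-simplex [p,q,r] to [q,r] − [p,r] + [p,q]. For instance
  ∂QRS = RS − QS + QR,
  ∂PQR = QR − PR + PQ.
This gives a 6×4 integer matrix of rank 3; reducing to Smith normal form yields diagonal entries (1,1,1).

Computing H_k = (kernel of ∂_k) / (image of ∂_{k+1}):

  H_0: rank C_0 − rank ∂_1 = 4 − 3 = 1, and the invariant factors of ∂_1 are all 1, so H_0 ≅ Z.
  H_1: rank ker ∂_1 − rank ∂_2 = (6 − 3) − 3 = 0, and the invariant factors of ∂_2 are all 1, so H_1 ≅ 0.
  H_2: rank ker ∂_2 − rank ∂_3 = (4 − 3) − 0 = 1, and there is no ∂_3, so H_2 ≅ Z.

H_0 = Z,  H_1 = 0,  H_2 = Z.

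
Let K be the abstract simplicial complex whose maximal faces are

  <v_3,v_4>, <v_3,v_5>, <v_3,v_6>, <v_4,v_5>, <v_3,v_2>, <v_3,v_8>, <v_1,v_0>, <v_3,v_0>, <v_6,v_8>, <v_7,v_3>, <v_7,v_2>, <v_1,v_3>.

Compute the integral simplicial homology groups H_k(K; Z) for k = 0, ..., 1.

Fix the vertex order v_0 < v_1 < v_2 < v_3 < v_4 < v_5 < v_6 < v_7 < v_8 and write every simplex with vertices in increasing order. Then dim K = 1 and the simplices of K are:

  0-simplices (9): [v_0], [v_1], [v_2], [v_3], [v_4], [v_5], [v_6], [v_7], [v_8]
  1-simplices (12): [v_0,v_1], [v_0,v_3], [v_1,v_3], [v_2,v_3], [v_2,v_7], [v_3,v_4], [v_3,v_5], [v_3,v_6], [v_3,v_7], [v_3,v_8], [v_4,v_5], [v_6,v_8]

Hence C_0 ≅ Z^9, C_1 ≅ Z^12.

∂_1: C_1 → C_0 is given by ∂[p,q] = [q] − [p]. For instance
  ∂[v_1,v_3] = [v_3] − [v_1].
This gives a 9×12 integer matrix of rank 8; reducing to Smith normal form yields diagonal entries (1,1,1,1,1,1,1,1).

Computing H_k = (kernel of ∂_k) / (image of ∂_{k+1}):

  H_0: rank C_0 − rank ∂_1 = 9 − 8 = 1, and the invariant factors of ∂_1 are all 1, so H_0 = Z.
  H_1: rank ker ∂_1 − rank ∂_2 = (12 − 8) − 0 = 4, and there is no ∂_2, so H_1 = Z^4.

As a check, the Euler characteristic is 9 − 12 = -3, which agrees with 1 − 4 = -3.

H_0 = Z,  H_1 = Z^4.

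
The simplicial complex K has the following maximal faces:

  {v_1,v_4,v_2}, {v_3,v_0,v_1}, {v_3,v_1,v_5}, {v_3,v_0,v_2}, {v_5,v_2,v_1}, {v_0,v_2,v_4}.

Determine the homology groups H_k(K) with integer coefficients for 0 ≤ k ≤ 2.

Take the total order v_0 < v_1 < v_2 < v_3 < v_4 < v_5 on the vertex set. Then K (dimension 2) consists of the simplices:

  0-simplices (6): [v_0], [v_1], [v_2], [v_3], [v_4], [v_5]
  1-simplices (12): [v_0,v_1], [v_0,v_2], [v_0,v_3], [v_0,v_4], [v_1,v_2], [v_1,v_3], [v_1,v_4], [v_1,v_5], [v_2,v_3], [v_2,v_4], [v_2,v_5], [v_3,v_5]
  2-simplices (6): [v_0,v_1,v_3], [v_0,v_2,v_3], [v_0,v_2,v_4], [v_1,v_2,v_4], [v_1,v_2,v_5], [v_1,v_3,v_5]

so the chain groups are C_0 ≅ Z^6, C_1 ≅ Z^12, C_2 ≅ Z^6.

The boundary map ∂_1: C_1 → C_0 maps an edge to its endpoints' difference, ∂[p,q] = q − p. For instance
  ∂[v_2,v_3] = [v_3] − [v_2].
As a 6×12 matrix over Z this has rank 5, with invariant factors (1,1,1,1,1).

Boundary ∂_2: C_2 → C_1 acts by ∂[p,q,r] = [q,r] − [p,r] + [p,q]. For instance
  ∂[v_0,v_2,v_4] = [v_2,v_4] − [v_0,v_4] + [v_0,v_2],
  ∂[v_1,v_2,v_5] = [v_2,v_5] − [v_1,v_5] + [v_1,v_2].
This gives a 12×6 integer matrix of rank 6; reducing to Smith normal form yields diagonal entries (1,1,1,1,1,1).

From H_k ≅ ker(∂_k) / im(∂_{k+1}) we obtain:

  H_0: rank C_0 − rank ∂_1 = 6 − 5 = 1, and the invariant factors of ∂_1 are all 1, so H_0 = Z.
  H_1: rank ker ∂_1 − rank ∂_2 = (12 − 5) − 6 = 1, and the invariant factors of ∂_2 are all 1, so H_1 = Z.
  H_2: rank ker ∂_2 − rank ∂_3 = (6 − 6) − 0 = 0, and there is no ∂_3, so H_2 = 0.

H_0 ≅ Z,  H_1 ≅ Z,  H_2 = 0.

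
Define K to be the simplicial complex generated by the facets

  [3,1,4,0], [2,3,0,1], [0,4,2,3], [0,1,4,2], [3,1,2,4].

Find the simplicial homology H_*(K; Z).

H_0 ≅ Z,  H_1 = 0,  H_2 = 0,  H_3 ≅ Z.

K has 5 vertices, 10 edges, 10 triangles, 5 3-simplices.
rank ∂_0 = 0, rank ∂_1 = 4 ⇒ b_0 = 5 − 0 − 4 = 1; all invariant factors of ∂_1 are 1 so no torsion. So H_0 = Z.
rank ∂_1 = 4, rank ∂_2 = 6 ⇒ b_1 = 10 − 4 − 6 = 0; all invariant factors of ∂_2 are 1 so no torsion. So H_1 = 0.
rank ∂_2 = 6, rank ∂_3 = 4 ⇒ b_2 = 10 − 6 − 4 = 0; all invariant factors of ∂_3 are 1 so no torsion. So H_2 = 0.
rank ∂_3 = 4, rank ∂_4 = 0 ⇒ b_3 = 5 − 4 − 0 = 1. So H_3 = Z.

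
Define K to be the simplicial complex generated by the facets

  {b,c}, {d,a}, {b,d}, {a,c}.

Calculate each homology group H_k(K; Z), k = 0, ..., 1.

H_0 = Z,  H_1 = Z.

Take the total order a < b < c < d on the vertex set. Then K (dimension 1) consists of the simplices:

  0-simplices (4): a, b, c, d
  1-simplices (4): ac, ad, bc, bd

so the chain groups are C_0 ≅ Z^4, C_1 ≅ Z^4.

The boundary map ∂_1: C_1 → C_0 is given by ∂[p,q] = [q] − [p]. For instance
  ∂ad = d − a.
This gives a 4×4 integer matrix of rank 3; reducing to Smith normal form yields diagonal entries (1,1,1).

Now H_k = ker ∂_k / im ∂_{k+1}, so:

  H_0: rank C_0 − rank ∂_1 = 4 − 3 = 1, and the invariant factors of ∂_1 are all 1, so H_0 ≅ Z.
  H_1: rank ker ∂_1 − rank ∂_2 = (4 − 3) − 0 = 1, and there is no ∂_2, so H_1 ≅ Z.

As a check, the Euler characteristic is 4 − 4 = 0, which agrees with 1 − 1 = 0.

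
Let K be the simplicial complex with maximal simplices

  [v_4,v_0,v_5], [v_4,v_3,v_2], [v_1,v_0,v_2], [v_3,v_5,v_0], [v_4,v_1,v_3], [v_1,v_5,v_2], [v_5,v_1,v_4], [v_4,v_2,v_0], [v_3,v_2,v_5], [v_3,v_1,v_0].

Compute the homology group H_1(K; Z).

Take the total order v_0 < v_1 < v_2 < v_3 < v_4 < v_5 on the vertex set. Then K (dimension 2) consists of the simplices:

  0-simplices (6): [v_0], [v_1], [v_2], [v_3], [v_4], [v_5]
  1-simplices (15): (15 of them)
  2-simplices (10): [v_0,v_1,v_2], [v_0,v_1,v_3], [v_0,v_2,v_4], [v_0,v_3,v_5], [v_0,v_4,v_5], [v_1,v_2,v_5], [v_1,v_3,v_4], [v_1,v_4,v_5], [v_2,v_3,v_4], [v_2,v_3,v_5]

Hence C_0 ≅ Z^6, C_1 ≅ Z^15, C_2 ≅ Z^10.

∂_1: C_1 → C_0 maps an edge to its endpoints' difference, ∂[p,q] = q − p. For instance
  ∂[v_1,v_5] = [v_5] − [v_1].
As a 6×15 matrix over Z this has rank 5, with invariant factors (1,1,1,1,1).

Boundary ∂_2: C_2 → C_1 sends each 2-simplex [p,q,r] to [q,r] − [p,r] + [p,q]. For instance
  ∂[v_1,v_3,v_4] = [v_3,v_4] − [v_1,v_4] + [v_1,v_3],
  ∂[v_1,v_2,v_5] = [v_2,v_5] − [v_1,v_5] + [v_1,v_2].
This gives a 15×10 integer matrix of rank 10; reducing to Smith normal form yields diagonal entries (1,1,1,1,1,1,1,1,1,2).

Computing H_k = (kernel of ∂_k) / (image of ∂_{k+1}):

  H_1: rank ker ∂_1 − rank ∂_2 = (15 − 5) − 10 = 0, and ∂_2 has invariant factor 2 > 1, so H_1 ≅ Z/2Z.

H_1 ≅ Z/2Z.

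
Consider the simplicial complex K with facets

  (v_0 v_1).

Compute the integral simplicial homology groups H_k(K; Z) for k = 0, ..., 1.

We work with the vertex ordering v_0 < v_1. The simplices of K, each written with vertices in increasing order, are:

  0-simplices (2): [v_0], [v_1]
  1-simplices (1): [v_0,v_1]

so the chain groups are C_0 ≅ Z^2, C_1 ≅ Z^1.

∂_1: C_1 → C_0 maps an edge to its endpoints' difference, ∂[p,q] = q − p. For instance
  ∂[v_0,v_1] = [v_1] − [v_0].
As a 2×1 matrix over Z this has rank 1, with invariant factors (1).

From H_k ≅ ker(∂_k) / im(∂_{k+1}) we obtain:

  H_0: rank C_0 − rank ∂_1 = 2 − 1 = 1, and the invariant factors of ∂_1 are all 1, so H_0 ≅ Z.
  H_1: rank ker ∂_1 − rank ∂_2 = (1 − 1) − 0 = 0, and there is no ∂_2, so H_1 ≅ 0.

As a check, the Euler characteristic is 2 − 1 = 1, which agrees with 1 − 0 = 1.
(K is a triangulation of the 1-simplex.)

H_0 ≅ Z,  H_1 = 0.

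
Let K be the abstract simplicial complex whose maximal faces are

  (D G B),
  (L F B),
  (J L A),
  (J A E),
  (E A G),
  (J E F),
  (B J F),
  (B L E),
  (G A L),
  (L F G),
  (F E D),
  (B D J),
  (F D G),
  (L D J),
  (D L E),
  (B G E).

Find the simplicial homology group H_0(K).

H_0 ≅ Z.

We work with the vertex ordering A < B < D < E < F < G < J < L. The simplices of K, each written with vertices in increasing order, are:

  0-simplices (8): A, B, D, E, F, G, J, L
  1-simplices (24): AE, AG, AJ, AL, BD, BE, BF, BG, BJ, BL, DE, DF, DG, DJ, DL, EF, EG, EJ, EL, FG, FJ, FL, GL, JL
  2-simplices (16): AEG, AEJ, AGL, AJL, BDG, BDJ, BEG, BEL, BFJ, BFL, DEF, DEL, DFG, DJL, EFJ, FGL

giving chain groups C_0 ≅ Z^8, C_1 ≅ Z^24, C_2 ≅ Z^16.

The boundary map ∂_1: C_1 → C_0 sends each edge [p,q] (with p < q) to q − p. For instance
  ∂DF = F − D.
The 8×24 boundary matrix has rank 7 and Smith normal form diag(1,1,1,1,1,1,1).

Boundary ∂_2: C_2 → C_1 acts by ∂[p,q,r] = [q,r] − [p,r] + [p,q]. For instance
  ∂DEL = EL − DL + DE,
  ∂FGL = GL − FL + FG.
The 24×16 boundary matrix has rank 15 and Smith normal form diag(1,1,1,1,1,1,1,1,1,1,1,1,1,1,1).

Reading off H_k = ker ∂_k / im ∂_{k+1}:

  H_0: rank C_0 − rank ∂_1 = 8 − 7 = 1, and the invariant factors of ∂_1 are all 1, so H_0 = Z.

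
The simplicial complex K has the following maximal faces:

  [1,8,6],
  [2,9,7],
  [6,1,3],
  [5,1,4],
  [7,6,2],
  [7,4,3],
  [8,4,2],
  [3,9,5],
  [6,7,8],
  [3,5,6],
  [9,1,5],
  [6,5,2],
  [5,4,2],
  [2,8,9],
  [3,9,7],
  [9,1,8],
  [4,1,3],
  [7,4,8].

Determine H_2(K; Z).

Fix the vertex order 1 < 2 < 3 < 4 < 5 < 6 < 7 < 8 < 9 and write every simplex with vertices in increasing order. Then dim K = 2 and the simplices of K are:

  0-simplices (9): [1], [2], [3], [4], [5], [6], [7], [8], [9]
  1-simplices (27): (27 of them)
  2-simplices (18): [1,3,4], [1,3,6], [1,4,5], [1,5,9], [1,6,8], [1,8,9], [2,4,5], [2,4,8], [2,5,6], [2,6,7], [2,7,9], [2,8,9], [3,4,7], [3,5,6], [3,5,9], [3,7,9], [4,7,8], [6,7,8]

so the chain groups are C_0 ≅ Z^9, C_1 ≅ Z^27, C_2 ≅ Z^18.

Boundary ∂_1: C_1 → C_0 sends each edge [p,q] (with p < q) to q − p. For instance
  ∂[3,9] = [9] − [3].
The resulting 9×27 matrix has rank 8, and its Smith normal form has invariant factors (1,1,1,1,1,1,1,1).

The boundary map ∂_2: C_2 → C_1 sends each 2-simplex [p,q,r] to [q,r] − [p,r] + [p,q]. For instance
  ∂[6,7,8] = [7,8] − [6,8] + [6,7],
  ∂[1,3,6] = [3,6] − [1,6] + [1,3].
As a 27×18 matrix over Z this has rank 18, with invariant factors (1,1,1,1,1,1,1,1,1,1,1,1,1,1,1,1,1,2).

Computing H_k = (kernel of ∂_k) / (image of ∂_{k+1}):

  H_2: rank ker ∂_2 − rank ∂_3 = (18 − 18) − 0 = 0, and there is no ∂_3, so H_2 = 0.

(K is a triangulation of the Klein bottle.)

H_2 ≅ 0.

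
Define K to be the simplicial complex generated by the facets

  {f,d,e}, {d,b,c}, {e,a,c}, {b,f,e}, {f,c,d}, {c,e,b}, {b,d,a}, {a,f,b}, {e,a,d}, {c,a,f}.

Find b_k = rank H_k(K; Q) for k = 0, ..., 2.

b_0 = 1, b_1 = 0, b_2 = 0.

We work with the vertex ordering a < b < c < d < e < f. The simplices of K, each written with vertices in increasing order, are:

  0-simplices (6): a, b, c, d, e, f
  1-simplices (15): ab, ac, ad, ae, af, bc, bd, be, bf, cd, ce, cf, de, df, ef
  2-simplices (10): abd, abf, ace, acf, ade, bcd, bce, bef, cdf, def

giving chain groups C_0 ≅ Z^6, C_1 ≅ Z^15, C_2 ≅ Z^10.

The boundary map ∂_1: C_1 → C_0 sends each edge [p,q] (with p < q) to q − p. For instance
  ∂ad = d − a.
The resulting 6×15 matrix has rank 5, and its Smith normal form has invariant factors (1,1,1,1,1).

Boundary ∂_2: C_2 → C_1 maps a triangle to the signed sum of its edges. For instance
  ∂cdf = df − cf + cd,
  ∂bcd = cd − bd + bc.
The resulting 15×10 matrix has rank 10, and its Smith normal form has invariant factors (1,1,1,1,1,1,1,1,1,2).

Reading off H_k = ker ∂_k / im ∂_{k+1}:

  H_0: rank C_0 − rank ∂_1 = 6 − 5 = 1, and the invariant factors of ∂_1 are all 1, so H_0 ≅ Z.
  H_1: rank ker ∂_1 − rank ∂_2 = (15 − 5) − 10 = 0, and ∂_2 has invariant factor 2 > 1, so H_1 ≅ Z/2.
  H_2: rank ker ∂_2 − rank ∂_3 = (10 − 10) − 0 = 0, and there is no ∂_3, so H_2 ≅ 0.

As a check, the Euler characteristic is 6 − 15 + 10 = 1, which agrees with 1 − 0 + 0 = 1.
(K is a triangulation of the real projective plane RP^2.)

Hence the Betti numbers are b_0 = 1, b_1 = 0, b_2 = 0.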